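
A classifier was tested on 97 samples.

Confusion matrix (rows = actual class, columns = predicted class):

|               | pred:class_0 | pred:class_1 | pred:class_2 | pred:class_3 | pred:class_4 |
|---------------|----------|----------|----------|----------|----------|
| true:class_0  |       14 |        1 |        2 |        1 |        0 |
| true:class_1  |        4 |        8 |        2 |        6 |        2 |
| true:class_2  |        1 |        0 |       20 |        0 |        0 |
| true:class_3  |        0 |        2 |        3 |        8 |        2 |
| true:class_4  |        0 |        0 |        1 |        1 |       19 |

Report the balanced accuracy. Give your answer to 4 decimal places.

0.7064

Balanced accuracy = mean of per-class recall.
  class_0: recall = 14/18 = 0.77778
  class_1: recall = 8/22 = 0.36364
  class_2: recall = 20/21 = 0.95238
  class_3: recall = 8/15 = 0.53333
  class_4: recall = 19/21 = 0.90476
Mean = (0.77778 + 0.36364 + 0.95238 + 0.53333 + 0.90476) / 5 = 0.7064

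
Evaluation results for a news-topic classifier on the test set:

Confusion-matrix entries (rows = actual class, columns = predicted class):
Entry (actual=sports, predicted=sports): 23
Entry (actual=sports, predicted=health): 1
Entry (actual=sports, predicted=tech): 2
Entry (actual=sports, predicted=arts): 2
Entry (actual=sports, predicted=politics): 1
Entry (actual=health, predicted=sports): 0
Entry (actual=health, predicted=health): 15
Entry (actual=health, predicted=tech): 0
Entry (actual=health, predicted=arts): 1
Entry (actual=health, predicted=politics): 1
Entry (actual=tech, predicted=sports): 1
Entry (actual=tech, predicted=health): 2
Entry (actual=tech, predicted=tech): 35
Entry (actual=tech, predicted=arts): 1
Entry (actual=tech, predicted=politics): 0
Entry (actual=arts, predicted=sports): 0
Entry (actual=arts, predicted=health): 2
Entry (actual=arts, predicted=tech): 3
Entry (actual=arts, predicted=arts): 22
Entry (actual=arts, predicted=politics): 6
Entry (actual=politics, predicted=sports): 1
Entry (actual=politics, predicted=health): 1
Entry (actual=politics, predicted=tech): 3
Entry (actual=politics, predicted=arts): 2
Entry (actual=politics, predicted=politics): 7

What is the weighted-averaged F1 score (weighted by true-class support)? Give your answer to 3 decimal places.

Per-class F1 score (2·TP/(2·TP+FP+FN)):
  sports: TP=23, FP=0+1+0+1=2, FN=1+2+2+1=6 → 46/54 = 0.8519
  health: TP=15, FP=1+2+2+1=6, FN=0+0+1+1=2 → 30/38 = 0.7895
  tech: TP=35, FP=2+0+3+3=8, FN=1+2+1+0=4 → 70/82 = 0.8537
  arts: TP=22, FP=2+1+1+2=6, FN=0+2+3+6=11 → 44/61 = 0.7213
  politics: TP=7, FP=1+1+0+6=8, FN=1+1+3+2=7 → 14/29 = 0.4828
Weighted-F1 score = Σ (supportᵢ/N)·F1 scoreᵢ with N=132: (29/132)·0.8519 + (17/132)·0.7895 + (39/132)·0.8537 + (33/132)·0.7213 + (14/132)·0.4828 = 0.773

0.773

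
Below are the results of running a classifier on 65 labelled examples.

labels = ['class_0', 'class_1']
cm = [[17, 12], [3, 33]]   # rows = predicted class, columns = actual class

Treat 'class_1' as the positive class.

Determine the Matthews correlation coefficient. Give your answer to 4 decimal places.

0.5416

MCC = (TP·TN − FP·FN) / √((TP+FP)(TP+FN)(TN+FP)(TN+FN))
Numerator = 33·17 − 3·12 = 525
Denominator = √(36·45·20·29) = √939600 = 969.3297
MCC = 525 / 969.3297 = 0.5416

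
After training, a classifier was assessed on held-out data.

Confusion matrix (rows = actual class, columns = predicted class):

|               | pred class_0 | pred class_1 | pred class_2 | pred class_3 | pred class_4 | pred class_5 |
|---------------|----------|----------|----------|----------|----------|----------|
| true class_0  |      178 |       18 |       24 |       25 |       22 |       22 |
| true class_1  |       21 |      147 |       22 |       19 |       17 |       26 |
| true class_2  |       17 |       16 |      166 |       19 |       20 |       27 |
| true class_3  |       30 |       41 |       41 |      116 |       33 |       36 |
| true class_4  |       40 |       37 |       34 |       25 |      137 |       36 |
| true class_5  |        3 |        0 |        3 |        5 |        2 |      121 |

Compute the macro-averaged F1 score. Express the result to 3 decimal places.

Per-class F1 score (2·TP/(2·TP+FP+FN)):
  class_0: TP=178, FP=21+17+30+40+3=111, FN=18+24+25+22+22=111 → 356/578 = 0.6159
  class_1: TP=147, FP=18+16+41+37+0=112, FN=21+22+19+17+26=105 → 294/511 = 0.5753
  class_2: TP=166, FP=24+22+41+34+3=124, FN=17+16+19+20+27=99 → 332/555 = 0.5982
  class_3: TP=116, FP=25+19+19+25+5=93, FN=30+41+41+33+36=181 → 232/506 = 0.4585
  class_4: TP=137, FP=22+17+20+33+2=94, FN=40+37+34+25+36=172 → 274/540 = 0.5074
  class_5: TP=121, FP=22+26+27+36+36=147, FN=3+0+3+5+2=13 → 242/402 = 0.6020
Macro-F1 score = mean = (0.6159 + 0.5753 + 0.5982 + 0.4585 + 0.5074 + 0.6020) / 6 = 0.560

0.560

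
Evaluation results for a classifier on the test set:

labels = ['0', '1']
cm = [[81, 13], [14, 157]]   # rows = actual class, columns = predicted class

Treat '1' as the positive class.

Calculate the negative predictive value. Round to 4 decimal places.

0.8526

NPV = TN/(TN+FN) = 81/(81+14) = 0.8526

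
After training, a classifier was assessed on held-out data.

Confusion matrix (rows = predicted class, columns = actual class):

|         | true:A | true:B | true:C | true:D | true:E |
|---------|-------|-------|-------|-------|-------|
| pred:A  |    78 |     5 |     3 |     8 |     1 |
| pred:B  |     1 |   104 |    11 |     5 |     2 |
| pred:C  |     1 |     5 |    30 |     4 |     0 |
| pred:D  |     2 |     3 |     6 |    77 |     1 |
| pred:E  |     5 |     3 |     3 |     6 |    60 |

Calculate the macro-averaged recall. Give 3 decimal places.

0.807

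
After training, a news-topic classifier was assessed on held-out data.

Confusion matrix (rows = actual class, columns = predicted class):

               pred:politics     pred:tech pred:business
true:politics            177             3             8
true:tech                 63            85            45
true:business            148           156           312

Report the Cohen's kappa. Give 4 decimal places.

0.3503

Observed agreement pₒ = trace/N = 574/997 = 0.57573
Expected agreement pₑ = Σ (rowᵢ·colᵢ)/N² = (188·388 + 193·244 + 616·365)/997² = 0.34695
κ = (pₒ − pₑ)/(1 − pₑ) = (0.57573 − 0.34695)/(1 − 0.34695) = 0.3503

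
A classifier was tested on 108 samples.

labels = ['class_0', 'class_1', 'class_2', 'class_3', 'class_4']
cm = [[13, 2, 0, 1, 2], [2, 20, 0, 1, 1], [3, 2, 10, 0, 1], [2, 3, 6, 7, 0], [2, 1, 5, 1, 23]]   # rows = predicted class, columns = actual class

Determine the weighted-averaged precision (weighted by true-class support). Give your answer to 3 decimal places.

Per-class precision (TP/(TP+FP)):
  class_0: TP=13, FP=2+0+1+2=5 → 13/18 = 0.7222
  class_1: TP=20, FP=2+0+1+1=4 → 20/24 = 0.8333
  class_2: TP=10, FP=3+2+0+1=6 → 10/16 = 0.6250
  class_3: TP=7, FP=2+3+6+0=11 → 7/18 = 0.3889
  class_4: TP=23, FP=2+1+5+1=9 → 23/32 = 0.7188
Weighted-precision = Σ (supportᵢ/N)·precisionᵢ with N=108: (22/108)·0.7222 + (28/108)·0.8333 + (21/108)·0.6250 + (10/108)·0.3889 + (27/108)·0.7188 = 0.700

0.700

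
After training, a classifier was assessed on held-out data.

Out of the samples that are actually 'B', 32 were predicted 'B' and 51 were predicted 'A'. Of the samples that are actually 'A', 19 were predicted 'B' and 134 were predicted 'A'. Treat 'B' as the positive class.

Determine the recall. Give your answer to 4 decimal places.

0.3855

Recall = TP/(TP+FN) = 32/(32+51) = 32/83 = 0.3855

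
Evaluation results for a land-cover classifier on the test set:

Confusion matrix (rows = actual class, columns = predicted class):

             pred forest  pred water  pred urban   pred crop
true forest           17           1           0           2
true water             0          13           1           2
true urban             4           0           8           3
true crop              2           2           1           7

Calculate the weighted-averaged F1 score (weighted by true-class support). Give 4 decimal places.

0.7123

Per-class F1 score (2·TP/(2·TP+FP+FN)):
  forest: TP=17, FP=0+4+2=6, FN=1+0+2=3 → 34/43 = 0.79070
  water: TP=13, FP=1+0+2=3, FN=0+1+2=3 → 26/32 = 0.81250
  urban: TP=8, FP=0+1+1=2, FN=4+0+3=7 → 16/25 = 0.64000
  crop: TP=7, FP=2+2+3=7, FN=2+2+1=5 → 14/26 = 0.53846
Weighted-F1 score = Σ (supportᵢ/N)·F1 scoreᵢ with N=63: (20/63)·0.79070 + (16/63)·0.81250 + (15/63)·0.64000 + (12/63)·0.53846 = 0.7123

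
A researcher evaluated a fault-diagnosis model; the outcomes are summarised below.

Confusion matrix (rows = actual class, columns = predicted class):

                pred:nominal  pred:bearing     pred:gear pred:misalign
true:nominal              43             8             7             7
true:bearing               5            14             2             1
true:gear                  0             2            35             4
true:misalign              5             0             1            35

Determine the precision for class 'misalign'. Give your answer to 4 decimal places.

0.7447

Take TP from the diagonal, FP from the rest of the 'misalign' prediction marginal, FN from the rest of the 'misalign' actual marginal.
precision = TP/(TP+FP).
misalign: TP=35, FP=7+1+4=12 → 35/47 = 0.74468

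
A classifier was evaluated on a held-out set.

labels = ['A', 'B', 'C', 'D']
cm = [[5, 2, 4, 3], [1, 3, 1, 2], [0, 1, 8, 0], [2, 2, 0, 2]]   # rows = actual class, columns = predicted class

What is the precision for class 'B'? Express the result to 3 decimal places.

0.375

One-vs-rest for 'B': TP = diagonal; FP = other classes predicted 'B'; FN = 'B' predicted as other.
precision = TP/(TP+FP).
B: TP=3, FP=2+1+2=5 → 3/8 = 0.3750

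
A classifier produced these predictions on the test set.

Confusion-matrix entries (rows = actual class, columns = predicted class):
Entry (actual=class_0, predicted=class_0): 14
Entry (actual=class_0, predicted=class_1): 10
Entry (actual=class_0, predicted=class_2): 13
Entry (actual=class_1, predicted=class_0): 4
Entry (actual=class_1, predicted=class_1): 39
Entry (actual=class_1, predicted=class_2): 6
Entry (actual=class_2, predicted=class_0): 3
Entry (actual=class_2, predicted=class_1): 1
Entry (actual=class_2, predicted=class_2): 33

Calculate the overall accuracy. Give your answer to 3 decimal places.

Accuracy = trace / total = (14+39+33=86) / 123 = 86/123 = 0.699

0.699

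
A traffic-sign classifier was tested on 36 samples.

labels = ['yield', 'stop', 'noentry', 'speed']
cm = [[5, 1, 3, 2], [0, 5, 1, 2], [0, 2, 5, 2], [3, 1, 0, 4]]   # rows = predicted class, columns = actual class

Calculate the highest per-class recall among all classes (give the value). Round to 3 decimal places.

0.625

Per-class recall (TP/(TP+FN)):
  yield: TP=5, FN=0+0+3=3 → 5/8 = 0.6250
  stop: TP=5, FN=1+2+1=4 → 5/9 = 0.5556
  noentry: TP=5, FN=3+1+0=4 → 5/9 = 0.5556
  speed: TP=4, FN=2+2+2=6 → 4/10 = 0.4000
Highest is class 'yield' with recall = 0.625.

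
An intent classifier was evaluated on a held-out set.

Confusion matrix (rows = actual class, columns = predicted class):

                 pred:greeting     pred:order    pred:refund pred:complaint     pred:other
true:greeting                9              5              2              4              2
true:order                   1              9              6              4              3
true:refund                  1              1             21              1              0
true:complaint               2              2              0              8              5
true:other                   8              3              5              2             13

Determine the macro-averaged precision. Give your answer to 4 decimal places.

0.4965

Per-class precision (TP/(TP+FP)):
  greeting: TP=9, FP=1+1+2+8=12 → 9/21 = 0.42857
  order: TP=9, FP=5+1+2+3=11 → 9/20 = 0.45000
  refund: TP=21, FP=2+6+0+5=13 → 21/34 = 0.61765
  complaint: TP=8, FP=4+4+1+2=11 → 8/19 = 0.42105
  other: TP=13, FP=2+3+0+5=10 → 13/23 = 0.56522
Macro-precision = mean = (0.42857 + 0.45000 + 0.61765 + 0.42105 + 0.56522) / 5 = 0.4965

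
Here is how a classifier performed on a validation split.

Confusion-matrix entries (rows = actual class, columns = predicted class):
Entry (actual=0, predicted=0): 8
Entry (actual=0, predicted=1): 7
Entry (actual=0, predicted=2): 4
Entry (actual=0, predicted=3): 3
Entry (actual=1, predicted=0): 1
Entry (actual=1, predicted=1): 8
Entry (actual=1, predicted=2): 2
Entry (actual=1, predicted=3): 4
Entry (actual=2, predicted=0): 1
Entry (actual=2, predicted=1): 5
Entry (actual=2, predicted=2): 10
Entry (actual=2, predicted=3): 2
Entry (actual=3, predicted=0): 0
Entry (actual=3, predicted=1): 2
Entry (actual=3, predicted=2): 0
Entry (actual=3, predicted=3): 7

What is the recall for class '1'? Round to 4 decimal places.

One-vs-rest for '1': TP = diagonal; FP = other classes predicted '1'; FN = '1' predicted as other.
recall = TP/(TP+FN).
1: TP=8, FN=1+2+4=7 → 8/15 = 0.53333

0.5333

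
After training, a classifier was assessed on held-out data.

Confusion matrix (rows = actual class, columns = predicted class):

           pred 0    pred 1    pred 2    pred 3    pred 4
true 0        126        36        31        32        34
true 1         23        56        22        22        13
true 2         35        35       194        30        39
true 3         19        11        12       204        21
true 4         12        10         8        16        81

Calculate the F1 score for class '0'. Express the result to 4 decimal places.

0.5316

Treat '0' as positive and all other classes as negative.
F1 score = 2·TP/(2·TP+FP+FN).
0: TP=126, FP=23+35+19+12=89, FN=36+31+32+34=133 → 252/474 = 0.53165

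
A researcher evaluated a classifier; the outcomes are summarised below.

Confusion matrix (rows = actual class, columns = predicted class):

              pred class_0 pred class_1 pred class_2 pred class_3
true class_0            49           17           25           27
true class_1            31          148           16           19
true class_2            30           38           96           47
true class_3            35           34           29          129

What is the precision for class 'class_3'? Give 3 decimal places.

0.581

One-vs-rest for 'class_3': TP = diagonal; FP = other classes predicted 'class_3'; FN = 'class_3' predicted as other.
precision = TP/(TP+FP).
class_3: TP=129, FP=27+19+47=93 → 129/222 = 0.5811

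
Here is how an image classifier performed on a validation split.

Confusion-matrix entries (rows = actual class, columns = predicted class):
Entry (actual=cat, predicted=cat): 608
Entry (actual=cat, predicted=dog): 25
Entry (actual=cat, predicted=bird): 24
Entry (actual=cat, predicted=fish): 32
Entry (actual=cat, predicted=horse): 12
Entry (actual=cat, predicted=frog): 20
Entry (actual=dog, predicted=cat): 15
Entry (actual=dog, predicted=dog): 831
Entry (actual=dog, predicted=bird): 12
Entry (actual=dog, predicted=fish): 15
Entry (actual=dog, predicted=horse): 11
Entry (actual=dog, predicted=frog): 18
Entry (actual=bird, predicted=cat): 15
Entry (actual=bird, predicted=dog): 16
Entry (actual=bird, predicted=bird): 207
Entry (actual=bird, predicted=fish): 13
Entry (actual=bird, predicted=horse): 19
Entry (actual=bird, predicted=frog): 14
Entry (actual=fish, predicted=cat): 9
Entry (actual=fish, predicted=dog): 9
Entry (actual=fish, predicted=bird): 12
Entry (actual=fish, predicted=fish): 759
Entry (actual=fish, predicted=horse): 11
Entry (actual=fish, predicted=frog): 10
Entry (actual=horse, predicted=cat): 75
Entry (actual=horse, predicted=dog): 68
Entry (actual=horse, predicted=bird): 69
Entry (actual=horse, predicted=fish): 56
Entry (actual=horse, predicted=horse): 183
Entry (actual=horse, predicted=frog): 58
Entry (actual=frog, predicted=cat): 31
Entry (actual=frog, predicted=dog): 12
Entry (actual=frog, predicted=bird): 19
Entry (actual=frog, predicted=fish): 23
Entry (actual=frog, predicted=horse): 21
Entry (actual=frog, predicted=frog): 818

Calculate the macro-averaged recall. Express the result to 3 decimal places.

Per-class recall (TP/(TP+FN)):
  cat: TP=608, FN=25+24+32+12+20=113 → 608/721 = 0.8433
  dog: TP=831, FN=15+12+15+11+18=71 → 831/902 = 0.9213
  bird: TP=207, FN=15+16+13+19+14=77 → 207/284 = 0.7289
  fish: TP=759, FN=9+9+12+11+10=51 → 759/810 = 0.9370
  horse: TP=183, FN=75+68+69+56+58=326 → 183/509 = 0.3595
  frog: TP=818, FN=31+12+19+23+21=106 → 818/924 = 0.8853
Macro-recall = mean = (0.8433 + 0.9213 + 0.7289 + 0.9370 + 0.3595 + 0.8853) / 6 = 0.779

0.779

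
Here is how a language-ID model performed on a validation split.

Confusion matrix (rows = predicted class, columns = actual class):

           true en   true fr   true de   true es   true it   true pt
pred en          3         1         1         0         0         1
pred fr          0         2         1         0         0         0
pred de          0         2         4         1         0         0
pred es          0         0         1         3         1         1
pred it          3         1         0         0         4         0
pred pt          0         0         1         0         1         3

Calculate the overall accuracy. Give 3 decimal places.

Accuracy = trace / total = (3+2+4+3+4+3=19) / 35 = 19/35 = 0.543

0.543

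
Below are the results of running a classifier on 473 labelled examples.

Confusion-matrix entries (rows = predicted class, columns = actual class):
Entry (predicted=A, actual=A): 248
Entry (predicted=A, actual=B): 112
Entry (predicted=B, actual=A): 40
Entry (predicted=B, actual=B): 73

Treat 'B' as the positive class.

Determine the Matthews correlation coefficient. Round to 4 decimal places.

0.2926

MCC = (TP·TN − FP·FN) / √((TP+FP)(TP+FN)(TN+FP)(TN+FN))
Numerator = 73·248 − 40·112 = 13624
Denominator = √(113·185·288·360) = √2167430400 = 46555.6699
MCC = 13624 / 46555.6699 = 0.2926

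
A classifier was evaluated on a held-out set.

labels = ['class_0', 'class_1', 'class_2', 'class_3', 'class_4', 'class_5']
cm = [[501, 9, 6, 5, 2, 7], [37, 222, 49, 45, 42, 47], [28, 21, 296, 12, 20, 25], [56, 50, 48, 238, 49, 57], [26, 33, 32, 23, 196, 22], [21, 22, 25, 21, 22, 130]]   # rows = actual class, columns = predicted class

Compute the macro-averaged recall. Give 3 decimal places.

Per-class recall (TP/(TP+FN)):
  class_0: TP=501, FN=9+6+5+2+7=29 → 501/530 = 0.9453
  class_1: TP=222, FN=37+49+45+42+47=220 → 222/442 = 0.5023
  class_2: TP=296, FN=28+21+12+20+25=106 → 296/402 = 0.7363
  class_3: TP=238, FN=56+50+48+49+57=260 → 238/498 = 0.4779
  class_4: TP=196, FN=26+33+32+23+22=136 → 196/332 = 0.5904
  class_5: TP=130, FN=21+22+25+21+22=111 → 130/241 = 0.5394
Macro-recall = mean = (0.9453 + 0.5023 + 0.7363 + 0.4779 + 0.5904 + 0.5394) / 6 = 0.632

0.632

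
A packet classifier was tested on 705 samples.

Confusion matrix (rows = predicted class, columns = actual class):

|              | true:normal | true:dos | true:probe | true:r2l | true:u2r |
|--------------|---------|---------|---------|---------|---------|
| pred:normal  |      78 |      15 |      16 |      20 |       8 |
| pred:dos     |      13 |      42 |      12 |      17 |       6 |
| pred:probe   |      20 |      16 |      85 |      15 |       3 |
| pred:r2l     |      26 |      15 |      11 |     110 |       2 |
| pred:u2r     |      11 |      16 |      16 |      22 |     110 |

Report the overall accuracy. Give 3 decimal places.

Accuracy = trace / total = (78+42+85+110+110=425) / 705 = 425/705 = 0.603

0.603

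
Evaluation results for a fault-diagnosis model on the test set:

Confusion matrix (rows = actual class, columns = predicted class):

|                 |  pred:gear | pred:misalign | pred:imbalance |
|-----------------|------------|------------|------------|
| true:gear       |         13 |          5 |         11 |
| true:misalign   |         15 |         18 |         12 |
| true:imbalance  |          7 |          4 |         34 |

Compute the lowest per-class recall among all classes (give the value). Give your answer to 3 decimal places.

Per-class recall (TP/(TP+FN)):
  gear: TP=13, FN=5+11=16 → 13/29 = 0.4483
  misalign: TP=18, FN=15+12=27 → 18/45 = 0.4000
  imbalance: TP=34, FN=7+4=11 → 34/45 = 0.7556
Lowest is class 'misalign' with recall = 0.400.

0.400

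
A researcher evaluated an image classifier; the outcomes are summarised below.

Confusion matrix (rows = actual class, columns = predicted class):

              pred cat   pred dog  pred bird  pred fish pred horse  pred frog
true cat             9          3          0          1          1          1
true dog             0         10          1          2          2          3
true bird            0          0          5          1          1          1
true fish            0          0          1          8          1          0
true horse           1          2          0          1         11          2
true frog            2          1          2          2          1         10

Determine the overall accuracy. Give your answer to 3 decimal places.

Accuracy = trace / total = (9+10+5+8+11+10=53) / 86 = 53/86 = 0.616

0.616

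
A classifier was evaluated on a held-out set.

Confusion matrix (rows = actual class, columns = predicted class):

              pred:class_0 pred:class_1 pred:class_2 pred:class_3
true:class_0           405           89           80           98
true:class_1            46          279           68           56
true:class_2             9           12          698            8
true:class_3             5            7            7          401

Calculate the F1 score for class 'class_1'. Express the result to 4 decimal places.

F1 score = 2·TP/(2·TP+FP+FN).
class_1: TP=279, FP=89+12+7=108, FN=46+68+56=170 → 558/836 = 0.66746

0.6675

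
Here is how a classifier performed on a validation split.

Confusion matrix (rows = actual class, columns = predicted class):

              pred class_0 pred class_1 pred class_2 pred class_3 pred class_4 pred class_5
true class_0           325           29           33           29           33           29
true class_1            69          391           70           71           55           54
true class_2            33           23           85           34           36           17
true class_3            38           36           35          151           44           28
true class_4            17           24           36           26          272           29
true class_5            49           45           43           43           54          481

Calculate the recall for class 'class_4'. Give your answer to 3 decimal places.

One-vs-rest for 'class_4': TP = diagonal; FP = other classes predicted 'class_4'; FN = 'class_4' predicted as other.
recall = TP/(TP+FN).
class_4: TP=272, FN=17+24+36+26+29=132 → 272/404 = 0.6733

0.673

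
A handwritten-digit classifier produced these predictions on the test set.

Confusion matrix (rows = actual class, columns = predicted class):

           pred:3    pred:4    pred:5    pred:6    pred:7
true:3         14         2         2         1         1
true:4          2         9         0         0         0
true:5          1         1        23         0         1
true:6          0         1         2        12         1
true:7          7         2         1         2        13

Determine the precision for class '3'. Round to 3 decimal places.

0.583

One-vs-rest for '3': TP = diagonal; FP = other classes predicted '3'; FN = '3' predicted as other.
precision = TP/(TP+FP).
3: TP=14, FP=2+1+0+7=10 → 14/24 = 0.5833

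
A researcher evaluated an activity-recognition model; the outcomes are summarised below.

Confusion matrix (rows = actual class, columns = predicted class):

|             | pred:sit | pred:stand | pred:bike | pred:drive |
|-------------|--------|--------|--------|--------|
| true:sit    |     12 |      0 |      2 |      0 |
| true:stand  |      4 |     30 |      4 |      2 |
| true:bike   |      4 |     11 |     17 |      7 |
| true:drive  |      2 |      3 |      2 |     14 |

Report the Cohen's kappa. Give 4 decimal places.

Observed agreement pₒ = trace/N = 73/114 = 0.64035
Expected agreement pₑ = Σ (rowᵢ·colᵢ)/N² = (14·22 + 40·44 + 39·25 + 21·23)/114² = 0.27131
κ = (pₒ − pₑ)/(1 − pₑ) = (0.64035 − 0.27131)/(1 − 0.27131) = 0.5064

0.5064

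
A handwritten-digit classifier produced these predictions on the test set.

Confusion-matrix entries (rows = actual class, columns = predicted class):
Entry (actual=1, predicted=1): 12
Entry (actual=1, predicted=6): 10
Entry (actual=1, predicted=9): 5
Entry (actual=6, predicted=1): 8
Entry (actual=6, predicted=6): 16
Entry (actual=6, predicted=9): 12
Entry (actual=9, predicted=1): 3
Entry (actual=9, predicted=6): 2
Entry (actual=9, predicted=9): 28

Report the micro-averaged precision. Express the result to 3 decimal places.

0.583

Micro-averaging pools counts across classes: ΣTP=56, ΣFP=40, ΣFN=40.
Micro-precision = TP/(TP+FP) on pooled counts = 0.583 (equals overall accuracy in single-label multiclass).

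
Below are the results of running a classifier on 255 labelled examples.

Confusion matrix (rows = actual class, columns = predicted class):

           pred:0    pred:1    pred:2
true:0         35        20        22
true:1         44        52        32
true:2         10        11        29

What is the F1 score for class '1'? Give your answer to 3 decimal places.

Take TP from the diagonal, FP from the rest of the '1' prediction marginal, FN from the rest of the '1' actual marginal.
F1 score = 2·TP/(2·TP+FP+FN).
1: TP=52, FP=20+11=31, FN=44+32=76 → 104/211 = 0.4929

0.493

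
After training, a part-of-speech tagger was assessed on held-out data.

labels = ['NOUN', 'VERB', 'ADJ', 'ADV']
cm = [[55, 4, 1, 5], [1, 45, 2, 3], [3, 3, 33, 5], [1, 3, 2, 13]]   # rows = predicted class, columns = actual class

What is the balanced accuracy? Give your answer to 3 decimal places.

0.776

Balanced accuracy = mean of per-class recall.
  NOUN: recall = 55/60 = 0.9167
  VERB: recall = 45/55 = 0.8182
  ADJ: recall = 33/38 = 0.8684
  ADV: recall = 13/26 = 0.5000
Mean = (0.9167 + 0.8182 + 0.8684 + 0.5000) / 4 = 0.776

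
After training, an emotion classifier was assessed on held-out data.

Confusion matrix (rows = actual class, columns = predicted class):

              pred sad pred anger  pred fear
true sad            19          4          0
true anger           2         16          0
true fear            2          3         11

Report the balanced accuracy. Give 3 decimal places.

0.801

Balanced accuracy = mean of per-class recall.
  sad: recall = 19/23 = 0.8261
  anger: recall = 16/18 = 0.8889
  fear: recall = 11/16 = 0.6875
Mean = (0.8261 + 0.8889 + 0.6875) / 3 = 0.801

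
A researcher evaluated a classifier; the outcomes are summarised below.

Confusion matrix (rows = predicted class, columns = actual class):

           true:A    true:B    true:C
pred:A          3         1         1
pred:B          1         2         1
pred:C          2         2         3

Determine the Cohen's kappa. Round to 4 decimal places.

Observed agreement pₒ = trace/N = 8/16 = 0.50000
Expected agreement pₑ = Σ (rowᵢ·colᵢ)/N² = (6·5 + 5·4 + 5·7)/16² = 0.33203
κ = (pₒ − pₑ)/(1 − pₑ) = (0.50000 − 0.33203)/(1 − 0.33203) = 0.2515

0.2515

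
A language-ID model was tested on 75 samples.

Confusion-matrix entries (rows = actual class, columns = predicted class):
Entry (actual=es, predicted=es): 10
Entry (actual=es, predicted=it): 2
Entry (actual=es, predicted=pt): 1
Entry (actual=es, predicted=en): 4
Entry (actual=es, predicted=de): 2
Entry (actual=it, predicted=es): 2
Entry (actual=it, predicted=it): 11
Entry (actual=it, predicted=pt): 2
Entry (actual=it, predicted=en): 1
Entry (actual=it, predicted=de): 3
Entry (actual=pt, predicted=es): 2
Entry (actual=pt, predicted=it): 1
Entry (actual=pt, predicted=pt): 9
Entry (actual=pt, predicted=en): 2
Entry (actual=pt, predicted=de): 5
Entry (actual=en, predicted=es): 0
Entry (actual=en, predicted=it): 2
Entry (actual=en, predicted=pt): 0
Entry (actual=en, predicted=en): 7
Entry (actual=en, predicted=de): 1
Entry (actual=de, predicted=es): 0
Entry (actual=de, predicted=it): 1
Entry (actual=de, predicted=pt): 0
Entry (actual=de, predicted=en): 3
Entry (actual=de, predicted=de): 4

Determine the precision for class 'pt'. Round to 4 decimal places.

0.7500

Take TP from the diagonal, FP from the rest of the 'pt' prediction marginal, FN from the rest of the 'pt' actual marginal.
precision = TP/(TP+FP).
pt: TP=9, FP=1+2+0+0=3 → 9/12 = 0.75000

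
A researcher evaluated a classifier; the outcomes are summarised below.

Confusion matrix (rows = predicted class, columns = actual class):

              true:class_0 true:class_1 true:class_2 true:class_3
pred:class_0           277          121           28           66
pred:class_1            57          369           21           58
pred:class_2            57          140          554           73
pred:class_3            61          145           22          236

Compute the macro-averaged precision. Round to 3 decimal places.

Per-class precision (TP/(TP+FP)):
  class_0: TP=277, FP=121+28+66=215 → 277/492 = 0.5630
  class_1: TP=369, FP=57+21+58=136 → 369/505 = 0.7307
  class_2: TP=554, FP=57+140+73=270 → 554/824 = 0.6723
  class_3: TP=236, FP=61+145+22=228 → 236/464 = 0.5086
Macro-precision = mean = (0.5630 + 0.7307 + 0.6723 + 0.5086) / 4 = 0.619

0.619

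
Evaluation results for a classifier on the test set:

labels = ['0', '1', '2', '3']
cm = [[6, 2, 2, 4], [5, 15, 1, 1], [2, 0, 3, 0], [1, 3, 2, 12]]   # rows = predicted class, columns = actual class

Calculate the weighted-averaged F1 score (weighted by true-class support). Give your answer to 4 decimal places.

0.6040

Per-class F1 score (2·TP/(2·TP+FP+FN)):
  0: TP=6, FP=2+2+4=8, FN=5+2+1=8 → 12/28 = 0.42857
  1: TP=15, FP=5+1+1=7, FN=2+0+3=5 → 30/42 = 0.71429
  2: TP=3, FP=2+0+0=2, FN=2+1+2=5 → 6/13 = 0.46154
  3: TP=12, FP=1+3+2=6, FN=4+1+0=5 → 24/35 = 0.68571
Weighted-F1 score = Σ (supportᵢ/N)·F1 scoreᵢ with N=59: (14/59)·0.42857 + (20/59)·0.71429 + (8/59)·0.46154 + (17/59)·0.68571 = 0.6040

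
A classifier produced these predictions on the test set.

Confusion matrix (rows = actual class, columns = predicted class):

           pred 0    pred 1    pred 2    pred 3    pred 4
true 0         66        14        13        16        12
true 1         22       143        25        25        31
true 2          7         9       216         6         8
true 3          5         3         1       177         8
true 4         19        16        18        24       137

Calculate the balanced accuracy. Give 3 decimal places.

0.711

Balanced accuracy = mean of per-class recall.
  0: recall = 66/121 = 0.5455
  1: recall = 143/246 = 0.5813
  2: recall = 216/246 = 0.8780
  3: recall = 177/194 = 0.9124
  4: recall = 137/214 = 0.6402
Mean = (0.5455 + 0.5813 + 0.8780 + 0.9124 + 0.6402) / 5 = 0.711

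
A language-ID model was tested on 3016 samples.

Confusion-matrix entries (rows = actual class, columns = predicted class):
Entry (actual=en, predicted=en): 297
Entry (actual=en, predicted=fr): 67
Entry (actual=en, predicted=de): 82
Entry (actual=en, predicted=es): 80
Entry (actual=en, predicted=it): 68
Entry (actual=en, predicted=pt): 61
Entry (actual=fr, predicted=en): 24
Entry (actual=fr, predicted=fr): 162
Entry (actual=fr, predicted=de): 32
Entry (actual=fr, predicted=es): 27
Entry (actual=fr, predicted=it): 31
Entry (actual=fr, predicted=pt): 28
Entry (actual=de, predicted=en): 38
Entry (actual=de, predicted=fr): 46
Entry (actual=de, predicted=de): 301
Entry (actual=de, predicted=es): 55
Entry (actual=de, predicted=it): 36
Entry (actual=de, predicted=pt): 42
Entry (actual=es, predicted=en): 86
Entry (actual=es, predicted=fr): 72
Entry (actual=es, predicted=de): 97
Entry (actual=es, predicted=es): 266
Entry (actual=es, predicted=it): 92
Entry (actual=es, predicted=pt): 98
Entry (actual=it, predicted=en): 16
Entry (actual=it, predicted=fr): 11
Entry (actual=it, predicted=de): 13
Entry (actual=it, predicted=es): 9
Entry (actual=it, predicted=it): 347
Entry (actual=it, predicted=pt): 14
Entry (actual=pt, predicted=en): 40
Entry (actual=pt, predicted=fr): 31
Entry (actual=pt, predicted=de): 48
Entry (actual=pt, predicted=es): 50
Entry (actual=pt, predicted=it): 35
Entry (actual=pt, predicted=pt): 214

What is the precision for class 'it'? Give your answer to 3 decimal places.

0.570

precision = TP/(TP+FP).
it: TP=347, FP=68+31+36+92+35=262 → 347/609 = 0.5698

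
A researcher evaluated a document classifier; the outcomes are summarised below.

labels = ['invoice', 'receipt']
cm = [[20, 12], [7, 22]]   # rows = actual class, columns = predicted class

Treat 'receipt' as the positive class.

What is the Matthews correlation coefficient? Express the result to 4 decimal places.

MCC = (TP·TN − FP·FN) / √((TP+FP)(TP+FN)(TN+FP)(TN+FN))
Numerator = 22·20 − 12·7 = 356
Denominator = √(34·29·32·27) = √851904 = 922.9865
MCC = 356 / 922.9865 = 0.3857

0.3857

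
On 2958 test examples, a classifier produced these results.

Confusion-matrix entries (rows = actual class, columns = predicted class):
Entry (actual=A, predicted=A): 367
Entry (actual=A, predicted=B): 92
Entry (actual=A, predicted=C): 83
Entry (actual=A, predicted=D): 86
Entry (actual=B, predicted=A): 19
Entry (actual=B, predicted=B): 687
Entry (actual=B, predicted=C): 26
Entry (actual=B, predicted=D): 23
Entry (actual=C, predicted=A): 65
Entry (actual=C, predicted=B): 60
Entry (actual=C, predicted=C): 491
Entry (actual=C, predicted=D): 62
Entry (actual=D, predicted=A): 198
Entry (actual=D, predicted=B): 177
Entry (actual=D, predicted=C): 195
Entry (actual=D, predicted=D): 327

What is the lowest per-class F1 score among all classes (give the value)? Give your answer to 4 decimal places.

0.4688

Per-class F1 score (2·TP/(2·TP+FP+FN)):
  A: TP=367, FP=19+65+198=282, FN=92+83+86=261 → 734/1277 = 0.57478
  B: TP=687, FP=92+60+177=329, FN=19+26+23=68 → 1374/1771 = 0.77583
  C: TP=491, FP=83+26+195=304, FN=65+60+62=187 → 982/1473 = 0.66667
  D: TP=327, FP=86+23+62=171, FN=198+177+195=570 → 654/1395 = 0.46882
Lowest is class 'D' with F1 score = 0.4688.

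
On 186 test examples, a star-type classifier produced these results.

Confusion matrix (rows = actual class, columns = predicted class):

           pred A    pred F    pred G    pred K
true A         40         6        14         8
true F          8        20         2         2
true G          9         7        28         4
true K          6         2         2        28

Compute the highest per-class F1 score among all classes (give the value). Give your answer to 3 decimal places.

0.700

Per-class F1 score (2·TP/(2·TP+FP+FN)):
  A: TP=40, FP=8+9+6=23, FN=6+14+8=28 → 80/131 = 0.6107
  F: TP=20, FP=6+7+2=15, FN=8+2+2=12 → 40/67 = 0.5970
  G: TP=28, FP=14+2+2=18, FN=9+7+4=20 → 56/94 = 0.5957
  K: TP=28, FP=8+2+4=14, FN=6+2+2=10 → 56/80 = 0.7000
Highest is class 'K' with F1 score = 0.700.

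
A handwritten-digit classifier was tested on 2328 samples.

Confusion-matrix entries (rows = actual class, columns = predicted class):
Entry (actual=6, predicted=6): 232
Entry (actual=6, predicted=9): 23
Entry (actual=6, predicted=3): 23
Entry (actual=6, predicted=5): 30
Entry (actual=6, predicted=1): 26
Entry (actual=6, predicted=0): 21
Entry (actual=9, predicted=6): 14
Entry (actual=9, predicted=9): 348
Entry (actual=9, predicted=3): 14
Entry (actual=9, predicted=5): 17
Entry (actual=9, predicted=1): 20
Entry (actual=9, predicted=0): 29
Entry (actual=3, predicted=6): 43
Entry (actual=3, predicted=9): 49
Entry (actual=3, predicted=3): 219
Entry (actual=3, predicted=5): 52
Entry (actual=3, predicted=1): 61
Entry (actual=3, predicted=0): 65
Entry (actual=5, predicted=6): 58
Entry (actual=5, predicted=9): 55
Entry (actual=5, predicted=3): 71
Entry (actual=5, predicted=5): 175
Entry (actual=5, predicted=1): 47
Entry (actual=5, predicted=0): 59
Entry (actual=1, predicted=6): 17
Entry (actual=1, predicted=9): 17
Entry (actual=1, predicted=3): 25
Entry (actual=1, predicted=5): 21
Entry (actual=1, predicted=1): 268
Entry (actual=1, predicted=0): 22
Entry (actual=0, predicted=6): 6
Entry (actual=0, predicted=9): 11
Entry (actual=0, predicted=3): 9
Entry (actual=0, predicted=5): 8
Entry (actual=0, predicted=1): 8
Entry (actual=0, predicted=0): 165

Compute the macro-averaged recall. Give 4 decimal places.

0.6311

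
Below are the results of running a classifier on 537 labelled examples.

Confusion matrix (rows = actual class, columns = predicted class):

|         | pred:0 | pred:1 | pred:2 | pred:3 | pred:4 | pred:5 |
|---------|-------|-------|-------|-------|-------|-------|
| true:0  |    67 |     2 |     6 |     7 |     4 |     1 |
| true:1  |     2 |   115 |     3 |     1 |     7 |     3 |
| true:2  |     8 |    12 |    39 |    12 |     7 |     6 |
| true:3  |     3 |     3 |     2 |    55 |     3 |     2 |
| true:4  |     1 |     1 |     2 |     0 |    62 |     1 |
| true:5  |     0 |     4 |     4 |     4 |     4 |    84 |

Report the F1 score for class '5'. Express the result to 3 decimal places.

0.853

Treat '5' as positive and all other classes as negative.
F1 score = 2·TP/(2·TP+FP+FN).
5: TP=84, FP=1+3+6+2+1=13, FN=0+4+4+4+4=16 → 168/197 = 0.8528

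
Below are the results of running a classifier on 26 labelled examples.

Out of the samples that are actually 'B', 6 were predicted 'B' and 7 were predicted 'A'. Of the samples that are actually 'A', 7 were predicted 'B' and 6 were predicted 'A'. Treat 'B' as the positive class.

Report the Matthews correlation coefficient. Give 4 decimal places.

MCC = (TP·TN − FP·FN) / √((TP+FP)(TP+FN)(TN+FP)(TN+FN))
Numerator = 6·6 − 7·7 = -13
Denominator = √(13·13·13·13) = √28561 = 169.0000
MCC = -13 / 169.0000 = -0.0769

-0.0769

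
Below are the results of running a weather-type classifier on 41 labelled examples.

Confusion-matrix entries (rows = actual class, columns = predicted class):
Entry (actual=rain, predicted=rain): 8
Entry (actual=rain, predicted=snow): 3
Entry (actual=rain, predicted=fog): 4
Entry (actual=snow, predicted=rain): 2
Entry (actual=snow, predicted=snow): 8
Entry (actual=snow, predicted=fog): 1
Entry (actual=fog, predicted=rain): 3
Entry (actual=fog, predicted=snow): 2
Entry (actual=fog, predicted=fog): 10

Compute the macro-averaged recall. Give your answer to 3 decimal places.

0.642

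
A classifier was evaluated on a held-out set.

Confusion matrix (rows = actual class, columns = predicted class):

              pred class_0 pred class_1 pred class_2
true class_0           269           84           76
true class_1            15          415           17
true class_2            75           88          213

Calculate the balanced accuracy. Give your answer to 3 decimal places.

0.707

Balanced accuracy = mean of per-class recall.
  class_0: recall = 269/429 = 0.6270
  class_1: recall = 415/447 = 0.9284
  class_2: recall = 213/376 = 0.5665
Mean = (0.6270 + 0.9284 + 0.5665) / 3 = 0.707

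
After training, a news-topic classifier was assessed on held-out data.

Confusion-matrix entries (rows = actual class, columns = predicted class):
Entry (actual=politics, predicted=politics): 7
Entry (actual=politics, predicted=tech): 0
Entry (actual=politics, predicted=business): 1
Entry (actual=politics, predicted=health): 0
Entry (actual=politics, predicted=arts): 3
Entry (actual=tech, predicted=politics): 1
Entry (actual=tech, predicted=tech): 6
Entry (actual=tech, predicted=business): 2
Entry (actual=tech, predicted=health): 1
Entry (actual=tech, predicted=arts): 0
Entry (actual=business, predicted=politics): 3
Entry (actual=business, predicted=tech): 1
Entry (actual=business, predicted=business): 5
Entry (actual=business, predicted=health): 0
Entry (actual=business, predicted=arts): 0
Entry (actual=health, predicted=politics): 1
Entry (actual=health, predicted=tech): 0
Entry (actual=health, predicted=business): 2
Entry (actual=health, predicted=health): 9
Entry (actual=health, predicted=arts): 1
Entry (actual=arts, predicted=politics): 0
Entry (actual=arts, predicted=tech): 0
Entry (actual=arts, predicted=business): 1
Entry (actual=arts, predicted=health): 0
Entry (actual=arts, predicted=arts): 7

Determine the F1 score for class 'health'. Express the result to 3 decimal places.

One-vs-rest for 'health': TP = diagonal; FP = other classes predicted 'health'; FN = 'health' predicted as other.
F1 score = 2·TP/(2·TP+FP+FN).
health: TP=9, FP=0+1+0+0=1, FN=1+0+2+1=4 → 18/23 = 0.7826

0.783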